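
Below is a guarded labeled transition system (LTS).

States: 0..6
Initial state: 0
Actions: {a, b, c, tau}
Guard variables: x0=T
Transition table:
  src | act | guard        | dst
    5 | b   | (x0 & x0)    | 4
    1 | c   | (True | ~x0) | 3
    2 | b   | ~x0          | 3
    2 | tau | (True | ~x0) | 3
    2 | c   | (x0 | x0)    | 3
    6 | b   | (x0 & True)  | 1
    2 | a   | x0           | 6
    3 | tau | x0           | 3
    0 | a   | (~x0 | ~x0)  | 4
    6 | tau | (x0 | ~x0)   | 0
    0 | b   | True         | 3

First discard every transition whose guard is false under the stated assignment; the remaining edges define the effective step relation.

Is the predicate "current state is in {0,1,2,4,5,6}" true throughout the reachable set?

Allowed set {0,1,2,4,5,6}
Reach set: {0,3}
  0: ✓
  3: ✗ unsafe
reach 3 via b — violates

Answer: INVARIANT VIOLATED at state 3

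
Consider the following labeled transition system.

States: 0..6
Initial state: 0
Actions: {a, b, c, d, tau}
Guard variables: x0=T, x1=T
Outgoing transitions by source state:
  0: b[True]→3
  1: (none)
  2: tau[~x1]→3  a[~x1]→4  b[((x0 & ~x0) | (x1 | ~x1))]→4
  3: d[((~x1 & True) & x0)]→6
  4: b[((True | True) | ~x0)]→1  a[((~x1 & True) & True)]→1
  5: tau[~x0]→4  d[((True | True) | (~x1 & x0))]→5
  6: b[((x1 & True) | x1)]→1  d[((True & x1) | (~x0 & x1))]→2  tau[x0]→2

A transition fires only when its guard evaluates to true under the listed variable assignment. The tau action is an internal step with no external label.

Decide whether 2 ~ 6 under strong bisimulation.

Compute ~ classes (split until stable):
  P[0] = {{0,1,2,3,4,5,6}}
  P[1] = {{0,2,4},{1,3},{5},{6}}
  P[2] = {{0,4},{1,3},{2},{5},{6}}
stable after 3 split(s): 5 block(s)
class of 2: {2}; class of 6: {6}

Answer: NOT BISIMILAR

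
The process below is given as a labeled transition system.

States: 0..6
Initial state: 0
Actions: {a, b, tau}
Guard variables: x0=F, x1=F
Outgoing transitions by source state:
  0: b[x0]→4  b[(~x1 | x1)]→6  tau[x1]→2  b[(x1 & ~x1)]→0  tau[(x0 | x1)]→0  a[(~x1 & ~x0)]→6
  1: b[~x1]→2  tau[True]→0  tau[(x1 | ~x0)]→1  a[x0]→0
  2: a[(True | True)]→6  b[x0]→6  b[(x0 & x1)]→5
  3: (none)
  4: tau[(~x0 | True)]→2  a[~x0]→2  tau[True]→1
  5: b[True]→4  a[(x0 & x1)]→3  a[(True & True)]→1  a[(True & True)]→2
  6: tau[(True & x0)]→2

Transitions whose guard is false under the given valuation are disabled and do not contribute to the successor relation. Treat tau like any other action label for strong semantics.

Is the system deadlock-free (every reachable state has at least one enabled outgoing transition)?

R = {0,6}
  0: a→6  b→6  [deg 2]
  6: ∅  [deadlock]
trace reaching 6: b

Answer: DEADLOCK at state 6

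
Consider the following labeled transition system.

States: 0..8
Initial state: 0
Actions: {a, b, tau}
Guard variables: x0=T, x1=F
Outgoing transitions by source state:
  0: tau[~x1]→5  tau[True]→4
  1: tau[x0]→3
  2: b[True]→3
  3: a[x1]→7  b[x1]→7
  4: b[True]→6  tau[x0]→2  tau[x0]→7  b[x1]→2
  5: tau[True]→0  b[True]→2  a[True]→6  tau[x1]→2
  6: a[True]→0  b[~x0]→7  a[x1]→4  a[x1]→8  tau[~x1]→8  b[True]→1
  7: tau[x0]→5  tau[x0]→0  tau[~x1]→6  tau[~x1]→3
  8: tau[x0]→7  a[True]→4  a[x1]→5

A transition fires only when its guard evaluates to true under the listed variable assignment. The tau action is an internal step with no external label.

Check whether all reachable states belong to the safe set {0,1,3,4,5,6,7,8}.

Answer: INVARIANT VIOLATED at state 2

Trace:
Allowed set {0,1,3,4,5,6,7,8}
R = {0,1,2,3,4,5,6,7,8}
  0: ok
  1: ok
  2: outside
  3: ok
  4: ok
  5: ok
  6: ok
  7: ok
  8: ok
reach 2 via tau·tau — violates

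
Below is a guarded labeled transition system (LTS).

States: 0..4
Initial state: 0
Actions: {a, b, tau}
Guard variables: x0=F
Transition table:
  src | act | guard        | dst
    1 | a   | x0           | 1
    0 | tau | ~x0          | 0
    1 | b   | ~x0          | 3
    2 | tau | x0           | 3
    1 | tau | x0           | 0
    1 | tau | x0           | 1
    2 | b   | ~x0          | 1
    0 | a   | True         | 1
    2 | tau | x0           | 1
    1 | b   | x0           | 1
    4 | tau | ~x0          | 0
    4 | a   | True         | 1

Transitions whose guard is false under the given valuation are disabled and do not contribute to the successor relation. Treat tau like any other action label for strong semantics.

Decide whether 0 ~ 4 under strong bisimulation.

Answer: BISIMILAR

Analysis:
Compute ~ classes (split until stable):
  round 0: {{0,1,2,3,4}}
  round 1: {{0,4},{1,2},{3}}
  round 2: {{0,4},{1},{2},{3}}
4 equivalence class(es) (converged in 3)
0∈{0,4}, 4∈{0,4}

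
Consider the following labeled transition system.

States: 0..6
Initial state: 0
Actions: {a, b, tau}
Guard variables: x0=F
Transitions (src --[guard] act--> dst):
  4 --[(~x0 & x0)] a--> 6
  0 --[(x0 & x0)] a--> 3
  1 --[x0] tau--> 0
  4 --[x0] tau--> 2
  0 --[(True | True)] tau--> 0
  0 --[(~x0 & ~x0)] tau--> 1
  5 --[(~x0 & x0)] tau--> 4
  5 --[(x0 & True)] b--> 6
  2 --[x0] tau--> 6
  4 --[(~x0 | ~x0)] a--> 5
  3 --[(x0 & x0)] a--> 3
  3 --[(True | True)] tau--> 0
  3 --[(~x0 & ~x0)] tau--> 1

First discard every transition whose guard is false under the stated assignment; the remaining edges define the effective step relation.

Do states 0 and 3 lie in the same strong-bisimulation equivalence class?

Refine partition for ~:
  π0 = {{0,1,2,3,4,5,6}}
  π1 = {{0,3},{1,2,5,6},{4}}
stable after 2 split(s): 3 block(s)
class of 0: {0,3}; class of 3: {0,3}

Answer: BISIMILAR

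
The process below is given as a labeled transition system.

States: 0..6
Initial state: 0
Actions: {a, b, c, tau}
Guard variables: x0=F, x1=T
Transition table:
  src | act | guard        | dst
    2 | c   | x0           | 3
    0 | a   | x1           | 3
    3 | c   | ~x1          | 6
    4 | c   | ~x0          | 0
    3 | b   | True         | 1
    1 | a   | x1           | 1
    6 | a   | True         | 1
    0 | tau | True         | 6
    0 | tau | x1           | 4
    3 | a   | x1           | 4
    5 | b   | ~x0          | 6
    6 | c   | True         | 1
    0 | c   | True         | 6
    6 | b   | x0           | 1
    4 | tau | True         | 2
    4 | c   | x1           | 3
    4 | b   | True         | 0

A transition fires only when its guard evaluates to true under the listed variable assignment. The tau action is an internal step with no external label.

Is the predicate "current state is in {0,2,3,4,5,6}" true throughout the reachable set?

Safe = {0,2,3,4,5,6}
Reachable = {0,1,2,3,4,6}
  0: ok
  1: VIOLATES
  2: ok
  3: ok
  4: ok
  6: ok
counterexample path to 1: a·b

Answer: INVARIANT VIOLATED at state 1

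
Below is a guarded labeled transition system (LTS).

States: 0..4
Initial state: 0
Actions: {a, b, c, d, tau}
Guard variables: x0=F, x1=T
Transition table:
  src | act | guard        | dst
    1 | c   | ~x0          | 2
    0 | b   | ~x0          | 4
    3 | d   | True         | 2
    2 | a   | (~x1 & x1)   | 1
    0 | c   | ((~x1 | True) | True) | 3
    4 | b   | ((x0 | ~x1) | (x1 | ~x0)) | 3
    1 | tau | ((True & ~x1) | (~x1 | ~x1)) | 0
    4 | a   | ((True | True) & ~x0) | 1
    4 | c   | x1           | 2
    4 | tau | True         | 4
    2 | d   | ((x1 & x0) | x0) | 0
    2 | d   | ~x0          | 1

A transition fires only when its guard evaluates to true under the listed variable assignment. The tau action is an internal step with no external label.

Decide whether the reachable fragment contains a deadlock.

Answer: DEADLOCK-FREE

Working:
Reachable = {0,1,2,3,4}
  0: b→4  c→3  [deg 2]
  1: c→2  [deg 1]
  2: d→1  [deg 1]
  3: d→2  [deg 1]
  4: a→1  b→3  c→2  tau→4  [deg 4]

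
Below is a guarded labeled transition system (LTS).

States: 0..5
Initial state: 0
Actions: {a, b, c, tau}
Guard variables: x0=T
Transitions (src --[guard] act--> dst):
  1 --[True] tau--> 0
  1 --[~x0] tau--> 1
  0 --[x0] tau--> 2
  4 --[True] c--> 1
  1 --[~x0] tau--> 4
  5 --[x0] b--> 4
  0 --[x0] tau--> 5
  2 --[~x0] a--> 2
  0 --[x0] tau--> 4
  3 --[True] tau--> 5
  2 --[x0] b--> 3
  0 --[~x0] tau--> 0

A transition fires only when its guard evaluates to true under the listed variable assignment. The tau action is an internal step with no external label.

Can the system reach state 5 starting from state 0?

8 transition(s) survive guard evaluation.
L0 = {0}
L1 = {2,4,5}  total {0,2,4,5}
L2 = {1,3}  total {0,1,2,3,4,5}
R = {0,1,2,3,4,5}
Path to 5: tau

Answer: REACHABLE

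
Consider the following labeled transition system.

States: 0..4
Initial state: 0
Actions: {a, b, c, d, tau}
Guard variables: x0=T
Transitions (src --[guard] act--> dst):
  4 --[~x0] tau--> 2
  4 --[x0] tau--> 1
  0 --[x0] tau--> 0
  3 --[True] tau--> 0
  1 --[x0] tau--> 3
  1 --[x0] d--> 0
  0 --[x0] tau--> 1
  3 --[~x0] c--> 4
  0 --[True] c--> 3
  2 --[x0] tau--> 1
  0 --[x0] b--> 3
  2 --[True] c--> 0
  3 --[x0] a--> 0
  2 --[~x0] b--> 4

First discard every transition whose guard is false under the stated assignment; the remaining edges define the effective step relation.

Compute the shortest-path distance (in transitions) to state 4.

Layered search for 4:
  Layer 0: {0}
  Layer 1: {1,3}
4 never appears.

Answer: UNREACHABLE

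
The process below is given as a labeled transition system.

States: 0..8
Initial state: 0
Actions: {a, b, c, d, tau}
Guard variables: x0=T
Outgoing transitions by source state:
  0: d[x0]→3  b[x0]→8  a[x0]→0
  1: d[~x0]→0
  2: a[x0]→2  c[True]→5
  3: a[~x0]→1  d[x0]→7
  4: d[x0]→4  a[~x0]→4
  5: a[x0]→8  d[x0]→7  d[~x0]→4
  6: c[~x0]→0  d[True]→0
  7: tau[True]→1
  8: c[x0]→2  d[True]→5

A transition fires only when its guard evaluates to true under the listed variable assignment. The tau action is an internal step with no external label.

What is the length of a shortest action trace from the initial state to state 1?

BFS to 1:
  depth 0: {0}
  depth 1: {3,8}
  depth 2: {2,5,7}
  depth 3: {1}
depth(1)=3, e.g. d·d·tau

Answer: 3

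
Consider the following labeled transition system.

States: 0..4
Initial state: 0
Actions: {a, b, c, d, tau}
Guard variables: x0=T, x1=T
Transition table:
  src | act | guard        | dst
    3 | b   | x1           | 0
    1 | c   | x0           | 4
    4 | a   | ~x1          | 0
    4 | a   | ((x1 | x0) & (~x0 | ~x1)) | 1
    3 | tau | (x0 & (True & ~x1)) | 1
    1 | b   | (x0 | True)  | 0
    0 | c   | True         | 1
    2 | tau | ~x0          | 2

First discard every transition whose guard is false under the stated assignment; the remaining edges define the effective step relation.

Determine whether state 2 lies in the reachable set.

Answer: UNREACHABLE

Trace:
4 transition(s) survive guard evaluation.
depth 0: {0}
depth 1: {1}  total {0,1}
depth 2: {4}  total {0,1,4}
R = {0,1,4}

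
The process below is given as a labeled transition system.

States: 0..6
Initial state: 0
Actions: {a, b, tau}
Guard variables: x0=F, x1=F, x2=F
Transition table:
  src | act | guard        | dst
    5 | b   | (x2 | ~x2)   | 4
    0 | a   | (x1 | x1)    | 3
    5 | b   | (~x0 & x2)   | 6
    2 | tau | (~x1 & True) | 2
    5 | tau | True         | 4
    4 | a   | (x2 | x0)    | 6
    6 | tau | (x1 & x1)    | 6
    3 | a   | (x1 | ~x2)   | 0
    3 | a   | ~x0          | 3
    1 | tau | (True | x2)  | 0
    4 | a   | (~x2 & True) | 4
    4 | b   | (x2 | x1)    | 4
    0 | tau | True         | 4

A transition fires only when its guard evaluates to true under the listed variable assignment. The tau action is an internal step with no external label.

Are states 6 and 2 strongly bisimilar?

Compute ~ classes (split until stable):
  round 0: {{0,1,2,3,4,5,6}}
  round 1: {{0,1,2},{3,4},{5},{6}}
  round 2: {{0},{1,2},{3},{4},{5},{6}}
  round 3: {{0},{1},{2},{3},{4},{5},{6}}
Fixed point at round 4; 7 class(es).
class of 6: {6}; class of 2: {2}

Answer: NOT BISIMILAR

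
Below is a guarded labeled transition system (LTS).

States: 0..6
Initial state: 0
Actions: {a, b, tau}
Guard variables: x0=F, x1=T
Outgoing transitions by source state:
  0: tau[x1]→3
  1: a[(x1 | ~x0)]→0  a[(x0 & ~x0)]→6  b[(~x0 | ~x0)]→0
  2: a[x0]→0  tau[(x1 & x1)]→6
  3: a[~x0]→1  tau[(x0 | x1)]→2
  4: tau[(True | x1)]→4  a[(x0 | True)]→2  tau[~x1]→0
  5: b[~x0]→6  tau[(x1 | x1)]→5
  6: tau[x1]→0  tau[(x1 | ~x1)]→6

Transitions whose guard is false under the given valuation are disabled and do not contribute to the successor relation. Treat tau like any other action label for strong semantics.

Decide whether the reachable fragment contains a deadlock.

Reachable = {0,1,2,3,6}
  0: tau→3  [1 out]
  1: a→0  b→0  [2 out]
  2: tau→6  [1 out]
  3: a→1  tau→2  [2 out]
  6: tau→0  tau→6  [2 out]

Answer: DEADLOCK-FREE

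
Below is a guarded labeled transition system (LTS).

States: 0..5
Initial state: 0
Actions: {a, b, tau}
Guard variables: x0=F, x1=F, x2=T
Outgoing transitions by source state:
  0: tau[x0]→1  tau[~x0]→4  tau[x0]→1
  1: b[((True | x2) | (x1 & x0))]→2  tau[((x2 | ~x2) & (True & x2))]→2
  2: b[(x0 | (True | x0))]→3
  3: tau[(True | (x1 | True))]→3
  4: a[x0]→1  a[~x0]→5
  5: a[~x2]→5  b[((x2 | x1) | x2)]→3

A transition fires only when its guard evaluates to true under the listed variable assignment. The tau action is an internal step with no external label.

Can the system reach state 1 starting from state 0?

Answer: UNREACHABLE

Analysis:
7 transition(s) survive guard evaluation.
Layer 0: {0}
Layer 1: {4}  total {0,4}
Layer 2: {5}  total {0,4,5}
Layer 3: {3}  total {0,3,4,5}
Reachable = {0,3,4,5}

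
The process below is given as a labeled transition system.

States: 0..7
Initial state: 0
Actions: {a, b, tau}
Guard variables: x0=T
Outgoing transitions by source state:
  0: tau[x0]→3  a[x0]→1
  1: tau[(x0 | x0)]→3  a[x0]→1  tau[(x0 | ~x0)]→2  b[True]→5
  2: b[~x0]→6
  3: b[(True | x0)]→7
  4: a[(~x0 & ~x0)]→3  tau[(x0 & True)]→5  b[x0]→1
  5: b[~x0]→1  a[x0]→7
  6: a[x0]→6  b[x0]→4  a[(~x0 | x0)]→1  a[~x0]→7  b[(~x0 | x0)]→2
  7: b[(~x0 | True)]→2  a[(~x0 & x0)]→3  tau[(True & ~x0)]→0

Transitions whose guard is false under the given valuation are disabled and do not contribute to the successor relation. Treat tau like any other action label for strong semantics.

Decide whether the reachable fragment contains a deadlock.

Reachable = {0,1,2,3,5,7}
  0: a→1  tau→3  [2 out]
  1: a→1  b→5  tau→2  tau→3  [4 out]
  2: ∅  [deadlock]
  3: b→7  [1 out]
  5: a→7  [1 out]
  7: b→2  [1 out]
Path to 2: a·tau

Answer: DEADLOCK at state 2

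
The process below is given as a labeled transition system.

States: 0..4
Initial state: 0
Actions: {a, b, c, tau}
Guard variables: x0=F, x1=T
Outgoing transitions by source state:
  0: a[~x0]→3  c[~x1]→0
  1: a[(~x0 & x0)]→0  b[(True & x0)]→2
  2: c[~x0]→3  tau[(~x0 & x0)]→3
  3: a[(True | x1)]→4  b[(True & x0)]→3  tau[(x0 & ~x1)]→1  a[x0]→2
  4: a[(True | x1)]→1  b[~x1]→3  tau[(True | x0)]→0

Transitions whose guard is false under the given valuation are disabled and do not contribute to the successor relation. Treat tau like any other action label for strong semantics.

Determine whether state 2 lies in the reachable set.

Answer: UNREACHABLE

Working:
Guard filter leaves 5 enabled edge(s).
L0 = {0}
L1 = {3}  total {0,3}
L2 = {4}  total {0,3,4}
L3 = {1}  total {0,1,3,4}
Reach set: {0,1,3,4}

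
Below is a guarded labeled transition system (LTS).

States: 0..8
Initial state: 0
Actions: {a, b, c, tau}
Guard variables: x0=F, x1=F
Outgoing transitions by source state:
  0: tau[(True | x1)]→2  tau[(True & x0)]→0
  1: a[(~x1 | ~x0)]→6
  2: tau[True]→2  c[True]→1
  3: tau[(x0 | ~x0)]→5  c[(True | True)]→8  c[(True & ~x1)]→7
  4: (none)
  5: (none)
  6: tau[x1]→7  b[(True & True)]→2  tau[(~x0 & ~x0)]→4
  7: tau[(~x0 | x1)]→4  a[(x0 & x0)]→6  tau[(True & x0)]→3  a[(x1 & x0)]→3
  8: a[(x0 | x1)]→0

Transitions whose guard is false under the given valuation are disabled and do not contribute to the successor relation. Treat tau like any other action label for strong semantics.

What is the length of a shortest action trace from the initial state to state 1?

Answer: 2

Working:
BFS to 1:
  depth 0: {0}
  depth 1: {2}
  depth 2: {1}
first hit 1 at d=2 via tau·c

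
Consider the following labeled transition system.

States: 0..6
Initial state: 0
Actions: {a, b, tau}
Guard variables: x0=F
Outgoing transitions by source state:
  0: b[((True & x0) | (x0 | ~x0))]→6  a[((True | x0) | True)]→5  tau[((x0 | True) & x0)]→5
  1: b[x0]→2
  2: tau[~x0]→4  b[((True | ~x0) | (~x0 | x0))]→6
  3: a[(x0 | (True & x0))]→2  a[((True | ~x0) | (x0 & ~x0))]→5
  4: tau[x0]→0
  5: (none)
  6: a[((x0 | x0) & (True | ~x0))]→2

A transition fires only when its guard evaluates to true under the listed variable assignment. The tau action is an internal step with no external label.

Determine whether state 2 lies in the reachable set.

After dropping false guards: 5 live edges.
L0 = {0}
L1 = {5,6}  cumulative {0,5,6}
Reachable = {0,5,6}

Answer: UNREACHABLE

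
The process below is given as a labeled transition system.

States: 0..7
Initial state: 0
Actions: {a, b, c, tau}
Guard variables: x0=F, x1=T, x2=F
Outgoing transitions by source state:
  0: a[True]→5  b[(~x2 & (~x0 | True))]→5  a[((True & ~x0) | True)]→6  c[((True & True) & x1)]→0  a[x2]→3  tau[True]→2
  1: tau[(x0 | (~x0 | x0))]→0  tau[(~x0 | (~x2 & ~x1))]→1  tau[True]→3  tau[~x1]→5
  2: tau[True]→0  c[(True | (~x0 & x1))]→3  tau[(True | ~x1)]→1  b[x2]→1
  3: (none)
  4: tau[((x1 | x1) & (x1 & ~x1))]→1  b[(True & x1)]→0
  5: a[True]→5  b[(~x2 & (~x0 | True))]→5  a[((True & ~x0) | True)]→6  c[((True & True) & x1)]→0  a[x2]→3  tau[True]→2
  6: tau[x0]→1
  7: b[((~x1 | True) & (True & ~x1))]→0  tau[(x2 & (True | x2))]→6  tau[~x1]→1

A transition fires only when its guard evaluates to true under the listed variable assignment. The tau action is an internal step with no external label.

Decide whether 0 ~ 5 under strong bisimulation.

Answer: BISIMILAR

Trace:
Refine partition for ~:
  π0 = {{0,1,2,3,4,5,6,7}}
  π1 = {{0,5},{1},{2},{3,6,7},{4}}
Fixed point at round 2; 5 class(es).
class of 0: {0,5}; class of 5: {0,5}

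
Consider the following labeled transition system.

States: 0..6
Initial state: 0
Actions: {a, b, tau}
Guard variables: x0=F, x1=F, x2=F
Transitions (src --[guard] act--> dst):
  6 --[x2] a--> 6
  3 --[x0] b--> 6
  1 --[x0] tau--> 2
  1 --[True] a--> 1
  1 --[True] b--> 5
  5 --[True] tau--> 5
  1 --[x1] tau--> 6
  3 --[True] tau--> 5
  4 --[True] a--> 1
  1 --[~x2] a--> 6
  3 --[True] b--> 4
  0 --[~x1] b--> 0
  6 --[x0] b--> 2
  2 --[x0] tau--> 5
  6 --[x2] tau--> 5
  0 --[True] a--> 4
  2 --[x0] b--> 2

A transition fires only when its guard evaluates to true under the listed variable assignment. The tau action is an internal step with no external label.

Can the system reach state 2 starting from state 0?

9 transition(s) survive guard evaluation.
Layer 0: {0}
Layer 1: {4}  cumulative {0,4}
Layer 2: {1}  cumulative {0,1,4}
Layer 3: {5,6}  cumulative {0,1,4,5,6}
Reachable = {0,1,4,5,6}

Answer: UNREACHABLE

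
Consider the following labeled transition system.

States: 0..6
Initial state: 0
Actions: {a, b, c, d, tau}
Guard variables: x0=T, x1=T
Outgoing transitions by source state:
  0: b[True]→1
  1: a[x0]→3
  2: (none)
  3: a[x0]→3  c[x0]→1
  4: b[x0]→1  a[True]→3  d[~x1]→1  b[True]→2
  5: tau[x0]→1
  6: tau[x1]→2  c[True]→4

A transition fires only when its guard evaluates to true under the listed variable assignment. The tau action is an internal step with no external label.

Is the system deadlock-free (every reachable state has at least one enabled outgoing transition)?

Reach set: {0,1,3}
  0: b→1  [1 out]
  1: a→3  [1 out]
  3: a→3  c→1  [2 out]

Answer: DEADLOCK-FREE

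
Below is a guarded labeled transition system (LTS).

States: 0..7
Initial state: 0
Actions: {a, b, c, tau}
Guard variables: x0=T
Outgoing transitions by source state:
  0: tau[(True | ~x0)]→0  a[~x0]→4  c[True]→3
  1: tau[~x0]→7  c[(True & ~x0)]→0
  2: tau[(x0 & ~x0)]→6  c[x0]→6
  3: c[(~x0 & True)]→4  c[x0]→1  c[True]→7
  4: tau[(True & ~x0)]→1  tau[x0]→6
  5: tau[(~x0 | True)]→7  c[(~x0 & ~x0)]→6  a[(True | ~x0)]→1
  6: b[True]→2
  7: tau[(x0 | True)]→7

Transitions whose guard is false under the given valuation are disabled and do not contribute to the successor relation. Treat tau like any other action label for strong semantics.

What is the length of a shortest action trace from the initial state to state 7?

BFS to 7:
  depth 0: {0}
  depth 1: {3}
  depth 2: {1,7}
first hit 7 at d=2 via c·c

Answer: 2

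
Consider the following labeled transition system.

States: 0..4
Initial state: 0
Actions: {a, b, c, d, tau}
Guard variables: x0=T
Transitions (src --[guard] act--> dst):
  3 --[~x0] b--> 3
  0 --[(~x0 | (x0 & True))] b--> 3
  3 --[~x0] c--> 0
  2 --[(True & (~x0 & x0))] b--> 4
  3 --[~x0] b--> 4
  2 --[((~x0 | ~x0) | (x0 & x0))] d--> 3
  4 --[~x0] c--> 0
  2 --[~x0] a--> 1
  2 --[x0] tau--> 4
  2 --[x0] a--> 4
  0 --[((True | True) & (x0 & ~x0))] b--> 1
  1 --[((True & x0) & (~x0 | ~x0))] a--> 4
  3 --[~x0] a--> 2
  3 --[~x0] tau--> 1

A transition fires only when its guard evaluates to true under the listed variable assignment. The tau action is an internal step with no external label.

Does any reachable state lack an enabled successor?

Answer: DEADLOCK at state 3

Trace:
R = {0,3}
  0: b→3  [deg 1]
  3: ∅  [deadlock]
witness 3: b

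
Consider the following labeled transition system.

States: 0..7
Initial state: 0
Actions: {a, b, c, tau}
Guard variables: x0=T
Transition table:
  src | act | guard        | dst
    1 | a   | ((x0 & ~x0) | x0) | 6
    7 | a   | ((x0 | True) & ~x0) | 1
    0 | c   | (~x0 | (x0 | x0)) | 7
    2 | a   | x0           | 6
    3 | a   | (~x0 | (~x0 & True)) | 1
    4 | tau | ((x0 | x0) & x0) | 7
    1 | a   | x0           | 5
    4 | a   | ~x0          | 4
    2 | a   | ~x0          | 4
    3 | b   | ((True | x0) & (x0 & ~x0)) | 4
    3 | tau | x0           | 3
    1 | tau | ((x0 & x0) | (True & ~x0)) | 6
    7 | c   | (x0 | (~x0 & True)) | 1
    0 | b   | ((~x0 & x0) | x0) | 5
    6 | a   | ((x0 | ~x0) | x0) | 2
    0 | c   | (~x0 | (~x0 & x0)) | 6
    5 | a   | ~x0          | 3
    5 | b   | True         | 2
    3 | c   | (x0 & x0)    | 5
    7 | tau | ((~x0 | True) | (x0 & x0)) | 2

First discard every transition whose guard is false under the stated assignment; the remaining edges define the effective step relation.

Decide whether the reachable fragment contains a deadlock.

R = {0,1,2,5,6,7}
  0: b→5  c→7  [deg 2]
  1: a→5  a→6  tau→6  [deg 3]
  2: a→6  [deg 1]
  5: b→2  [deg 1]
  6: a→2  [deg 1]
  7: c→1  tau→2  [deg 2]

Answer: DEADLOCK-FREE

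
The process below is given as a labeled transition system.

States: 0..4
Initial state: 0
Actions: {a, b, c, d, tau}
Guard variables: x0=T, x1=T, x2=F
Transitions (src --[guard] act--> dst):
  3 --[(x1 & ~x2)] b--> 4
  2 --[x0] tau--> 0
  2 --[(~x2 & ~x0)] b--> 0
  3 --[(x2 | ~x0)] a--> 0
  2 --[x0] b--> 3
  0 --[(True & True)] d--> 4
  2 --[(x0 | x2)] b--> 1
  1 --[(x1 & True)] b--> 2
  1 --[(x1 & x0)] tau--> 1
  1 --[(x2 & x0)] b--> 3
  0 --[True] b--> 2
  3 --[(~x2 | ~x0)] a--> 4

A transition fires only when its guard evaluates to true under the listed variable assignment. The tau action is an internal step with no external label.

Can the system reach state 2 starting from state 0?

Guard filter leaves 9 enabled edge(s).
Layer 0: {0}
Layer 1: {2,4}  now seen {0,2,4}
Layer 2: {1,3}  now seen {0,1,2,3,4}
Reach set: {0,1,2,3,4}
Path to 2: b

Answer: REACHABLE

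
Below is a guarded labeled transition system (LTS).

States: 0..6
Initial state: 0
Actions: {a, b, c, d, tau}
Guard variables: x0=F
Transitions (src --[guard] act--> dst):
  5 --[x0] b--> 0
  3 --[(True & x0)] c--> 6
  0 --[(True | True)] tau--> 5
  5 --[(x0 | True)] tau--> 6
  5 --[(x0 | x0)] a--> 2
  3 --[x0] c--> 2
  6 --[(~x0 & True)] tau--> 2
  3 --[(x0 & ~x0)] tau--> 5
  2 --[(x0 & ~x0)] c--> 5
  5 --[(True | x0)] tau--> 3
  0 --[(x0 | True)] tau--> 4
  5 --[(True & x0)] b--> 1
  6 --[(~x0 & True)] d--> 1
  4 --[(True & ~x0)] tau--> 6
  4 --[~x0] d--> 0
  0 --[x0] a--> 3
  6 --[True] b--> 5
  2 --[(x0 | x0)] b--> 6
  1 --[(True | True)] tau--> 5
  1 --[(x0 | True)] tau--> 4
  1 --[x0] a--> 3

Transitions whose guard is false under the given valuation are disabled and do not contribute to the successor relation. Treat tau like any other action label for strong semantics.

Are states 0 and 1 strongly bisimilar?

Compute ~ classes (split until stable):
  round 0: {{0,1,2,3,4,5,6}}
  round 1: {{0,1,5},{2,3},{4},{6}}
  round 2: {{0,1},{2,3},{4},{5},{6}}
Fixed point at round 3; 5 class(es).
0∈{0,1}, 1∈{0,1}

Answer: BISIMILAR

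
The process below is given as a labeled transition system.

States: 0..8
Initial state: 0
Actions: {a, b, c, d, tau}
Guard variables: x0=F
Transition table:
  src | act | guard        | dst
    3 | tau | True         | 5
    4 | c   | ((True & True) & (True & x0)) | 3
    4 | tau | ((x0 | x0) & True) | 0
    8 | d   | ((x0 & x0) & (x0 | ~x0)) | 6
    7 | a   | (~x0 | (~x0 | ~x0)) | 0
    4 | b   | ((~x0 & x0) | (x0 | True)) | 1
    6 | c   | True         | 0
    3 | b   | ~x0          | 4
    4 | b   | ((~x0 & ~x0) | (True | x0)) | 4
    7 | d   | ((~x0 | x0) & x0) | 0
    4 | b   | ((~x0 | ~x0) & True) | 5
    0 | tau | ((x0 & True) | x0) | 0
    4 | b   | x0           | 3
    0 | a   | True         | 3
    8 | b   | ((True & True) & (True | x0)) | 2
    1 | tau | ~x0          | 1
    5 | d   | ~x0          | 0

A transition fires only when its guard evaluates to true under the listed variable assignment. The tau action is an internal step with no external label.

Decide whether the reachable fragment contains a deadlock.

Reach set: {0,1,3,4,5}
  0: a→3  [1 out]
  1: tau→1  [1 out]
  3: b→4  tau→5  [2 out]
  4: b→1  b→4  b→5  [3 out]
  5: d→0  [1 out]

Answer: DEADLOCK-FREE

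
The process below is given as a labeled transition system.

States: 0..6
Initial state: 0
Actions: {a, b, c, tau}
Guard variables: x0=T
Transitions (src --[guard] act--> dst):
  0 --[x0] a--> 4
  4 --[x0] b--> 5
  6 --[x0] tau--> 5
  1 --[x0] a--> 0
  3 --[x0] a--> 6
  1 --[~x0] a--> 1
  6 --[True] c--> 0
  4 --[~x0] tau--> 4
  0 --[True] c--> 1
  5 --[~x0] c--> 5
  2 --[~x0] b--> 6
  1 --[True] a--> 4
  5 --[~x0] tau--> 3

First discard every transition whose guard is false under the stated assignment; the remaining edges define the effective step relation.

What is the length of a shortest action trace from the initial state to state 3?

BFS to 3:
  L0 = {0}
  L1 = {1,4}
  L2 = {5}
3 never appears.

Answer: UNREACHABLE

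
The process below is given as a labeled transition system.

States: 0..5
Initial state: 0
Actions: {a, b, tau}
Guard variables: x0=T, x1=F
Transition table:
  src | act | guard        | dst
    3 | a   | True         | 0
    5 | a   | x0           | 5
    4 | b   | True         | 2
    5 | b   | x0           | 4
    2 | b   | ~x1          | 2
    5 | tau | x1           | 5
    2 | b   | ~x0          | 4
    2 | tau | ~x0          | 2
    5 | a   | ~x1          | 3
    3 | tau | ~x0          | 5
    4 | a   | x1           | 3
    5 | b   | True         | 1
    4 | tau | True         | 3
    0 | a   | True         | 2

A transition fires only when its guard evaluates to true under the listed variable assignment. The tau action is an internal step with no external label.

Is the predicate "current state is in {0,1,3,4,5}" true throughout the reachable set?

Answer: INVARIANT VIOLATED at state 2

Working:
Allowed set {0,1,3,4,5}
Reach set: {0,2}
  0: safe
  2: VIOLATES
counterexample path to 2: a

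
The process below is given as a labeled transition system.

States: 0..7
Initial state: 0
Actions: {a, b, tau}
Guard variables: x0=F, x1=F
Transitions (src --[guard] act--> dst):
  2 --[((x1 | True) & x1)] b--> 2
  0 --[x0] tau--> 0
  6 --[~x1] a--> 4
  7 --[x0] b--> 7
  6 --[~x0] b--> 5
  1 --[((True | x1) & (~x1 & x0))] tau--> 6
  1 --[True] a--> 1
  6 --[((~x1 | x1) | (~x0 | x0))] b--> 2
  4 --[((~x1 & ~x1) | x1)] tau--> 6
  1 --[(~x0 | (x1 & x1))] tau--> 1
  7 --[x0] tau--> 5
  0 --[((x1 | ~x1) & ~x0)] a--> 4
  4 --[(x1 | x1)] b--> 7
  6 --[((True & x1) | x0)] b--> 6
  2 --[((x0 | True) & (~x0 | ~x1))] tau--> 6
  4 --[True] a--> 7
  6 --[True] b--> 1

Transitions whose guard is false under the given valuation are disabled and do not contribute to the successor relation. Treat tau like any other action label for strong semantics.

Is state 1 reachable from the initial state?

Guard filter leaves 10 enabled edge(s).
Layer 0: {0}
Layer 1: {4}  cumulative {0,4}
Layer 2: {6,7}  cumulative {0,4,6,7}
Layer 3: {1,2,5}  cumulative {0,1,2,4,5,6,7}
R = {0,1,2,4,5,6,7}
witness 1: a·tau·b

Answer: REACHABLE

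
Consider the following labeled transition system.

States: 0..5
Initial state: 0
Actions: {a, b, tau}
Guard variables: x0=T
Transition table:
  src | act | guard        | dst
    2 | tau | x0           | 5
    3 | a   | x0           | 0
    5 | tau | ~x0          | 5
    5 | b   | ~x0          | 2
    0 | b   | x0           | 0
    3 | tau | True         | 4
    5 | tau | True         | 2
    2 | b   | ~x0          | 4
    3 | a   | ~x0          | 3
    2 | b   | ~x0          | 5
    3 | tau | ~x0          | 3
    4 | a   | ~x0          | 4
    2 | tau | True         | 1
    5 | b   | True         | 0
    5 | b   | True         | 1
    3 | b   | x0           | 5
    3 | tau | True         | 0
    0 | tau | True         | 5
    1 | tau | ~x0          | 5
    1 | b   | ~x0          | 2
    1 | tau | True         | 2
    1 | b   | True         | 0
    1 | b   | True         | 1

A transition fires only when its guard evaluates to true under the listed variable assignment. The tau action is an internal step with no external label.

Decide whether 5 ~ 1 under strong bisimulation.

Answer: BISIMILAR

Trace:
Refine partition for ~:
  π0 = {{0,1,2,3,4,5}}
  π1 = {{0,1,5},{2},{3},{4}}
  π2 = {{0},{1,5},{2},{3},{4}}
Fixed point at round 3; 5 class(es).
5∈{1,5}, 1∈{1,5}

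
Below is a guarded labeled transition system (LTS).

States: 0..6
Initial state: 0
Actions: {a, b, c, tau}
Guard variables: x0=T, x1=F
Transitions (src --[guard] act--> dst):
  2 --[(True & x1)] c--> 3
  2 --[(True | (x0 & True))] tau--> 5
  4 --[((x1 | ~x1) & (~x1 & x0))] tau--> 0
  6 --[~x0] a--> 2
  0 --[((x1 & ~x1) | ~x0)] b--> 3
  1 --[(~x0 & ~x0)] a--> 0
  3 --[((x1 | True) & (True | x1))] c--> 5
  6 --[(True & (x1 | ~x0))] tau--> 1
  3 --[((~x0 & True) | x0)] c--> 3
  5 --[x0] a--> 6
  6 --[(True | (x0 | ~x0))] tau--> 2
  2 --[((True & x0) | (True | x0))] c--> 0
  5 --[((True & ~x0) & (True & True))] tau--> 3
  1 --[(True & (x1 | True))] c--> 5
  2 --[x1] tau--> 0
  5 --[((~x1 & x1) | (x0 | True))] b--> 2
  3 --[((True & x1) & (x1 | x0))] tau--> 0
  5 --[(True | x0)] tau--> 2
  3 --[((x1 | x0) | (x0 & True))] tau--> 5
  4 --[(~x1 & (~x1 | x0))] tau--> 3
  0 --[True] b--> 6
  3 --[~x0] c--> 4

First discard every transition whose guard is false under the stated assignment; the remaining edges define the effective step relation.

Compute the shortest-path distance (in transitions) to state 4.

Answer: UNREACHABLE

Trace:
BFS to 4:
  Layer 0: {0}
  Layer 1: {6}
  Layer 2: {2}
  Layer 3: {5}
4 never appears.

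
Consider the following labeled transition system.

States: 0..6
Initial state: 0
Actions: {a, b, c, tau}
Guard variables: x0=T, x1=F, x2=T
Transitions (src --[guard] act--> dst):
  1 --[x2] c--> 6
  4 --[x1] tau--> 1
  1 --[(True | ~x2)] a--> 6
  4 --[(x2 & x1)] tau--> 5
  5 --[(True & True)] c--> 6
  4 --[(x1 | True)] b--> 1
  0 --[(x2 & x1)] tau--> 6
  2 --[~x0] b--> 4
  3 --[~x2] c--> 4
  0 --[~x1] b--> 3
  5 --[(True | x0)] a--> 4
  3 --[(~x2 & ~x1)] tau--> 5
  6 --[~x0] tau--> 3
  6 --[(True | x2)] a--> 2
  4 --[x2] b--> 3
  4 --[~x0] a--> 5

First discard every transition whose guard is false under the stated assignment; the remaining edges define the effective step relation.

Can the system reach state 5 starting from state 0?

Answer: UNREACHABLE

Analysis:
Guard filter leaves 8 enabled edge(s).
Layer 0: {0}
Layer 1: {3}  now seen {0,3}
Reach set: {0,3}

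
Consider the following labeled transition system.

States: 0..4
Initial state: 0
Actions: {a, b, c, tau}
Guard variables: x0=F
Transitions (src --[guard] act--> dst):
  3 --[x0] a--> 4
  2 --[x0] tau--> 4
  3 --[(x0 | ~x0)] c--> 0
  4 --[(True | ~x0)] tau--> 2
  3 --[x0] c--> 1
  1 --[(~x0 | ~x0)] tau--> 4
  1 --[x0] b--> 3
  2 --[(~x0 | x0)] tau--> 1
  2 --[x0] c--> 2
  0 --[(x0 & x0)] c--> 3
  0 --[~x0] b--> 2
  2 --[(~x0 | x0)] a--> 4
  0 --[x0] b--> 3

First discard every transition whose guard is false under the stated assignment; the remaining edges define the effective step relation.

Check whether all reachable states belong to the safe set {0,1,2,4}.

Safe = {0,1,2,4}
Reachable = {0,1,2,4}
  0: ok
  1: ok
  2: ok
  4: ok

Answer: INVARIANT HOLDS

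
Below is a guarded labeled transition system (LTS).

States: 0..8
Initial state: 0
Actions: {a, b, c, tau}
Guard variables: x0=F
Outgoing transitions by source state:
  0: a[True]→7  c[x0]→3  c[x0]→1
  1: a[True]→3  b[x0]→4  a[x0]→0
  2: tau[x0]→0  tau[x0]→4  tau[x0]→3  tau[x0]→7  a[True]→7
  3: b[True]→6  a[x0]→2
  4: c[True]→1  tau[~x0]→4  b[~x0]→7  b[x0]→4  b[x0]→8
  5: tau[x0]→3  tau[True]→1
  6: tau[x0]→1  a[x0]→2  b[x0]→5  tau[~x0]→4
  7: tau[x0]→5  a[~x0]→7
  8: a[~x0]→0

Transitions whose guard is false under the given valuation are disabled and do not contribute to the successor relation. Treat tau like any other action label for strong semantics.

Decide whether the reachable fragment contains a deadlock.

R = {0,7}
  0: a→7  [deg 1]
  7: a→7  [deg 1]

Answer: DEADLOCK-FREE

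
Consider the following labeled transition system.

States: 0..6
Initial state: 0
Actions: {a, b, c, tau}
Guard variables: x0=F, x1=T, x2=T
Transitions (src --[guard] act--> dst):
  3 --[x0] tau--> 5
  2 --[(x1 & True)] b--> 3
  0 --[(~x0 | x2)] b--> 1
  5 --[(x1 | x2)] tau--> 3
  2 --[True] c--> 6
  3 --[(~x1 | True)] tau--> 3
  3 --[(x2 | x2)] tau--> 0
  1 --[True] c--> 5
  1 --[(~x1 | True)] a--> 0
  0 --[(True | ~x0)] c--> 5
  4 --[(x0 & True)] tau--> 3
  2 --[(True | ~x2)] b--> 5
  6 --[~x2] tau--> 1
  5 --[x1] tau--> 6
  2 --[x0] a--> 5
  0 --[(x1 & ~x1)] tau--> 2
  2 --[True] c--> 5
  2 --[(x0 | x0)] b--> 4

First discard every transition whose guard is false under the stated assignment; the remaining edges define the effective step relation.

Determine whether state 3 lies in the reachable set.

12 transition(s) survive guard evaluation.
Layer 0: {0}
Layer 1: {1,5}  total {0,1,5}
Layer 2: {3,6}  total {0,1,3,5,6}
Reachable = {0,1,3,5,6}
trace reaching 3: c·tau

Answer: REACHABLE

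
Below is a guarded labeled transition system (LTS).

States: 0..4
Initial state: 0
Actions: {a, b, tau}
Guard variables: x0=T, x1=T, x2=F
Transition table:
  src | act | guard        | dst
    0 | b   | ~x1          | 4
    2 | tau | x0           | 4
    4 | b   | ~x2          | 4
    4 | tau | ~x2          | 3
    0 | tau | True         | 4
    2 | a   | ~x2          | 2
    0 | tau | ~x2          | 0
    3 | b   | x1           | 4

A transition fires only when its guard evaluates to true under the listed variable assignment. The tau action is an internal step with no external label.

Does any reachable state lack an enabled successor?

R = {0,3,4}
  0: tau→0  tau→4  [deg 2]
  3: b→4  [deg 1]
  4: b→4  tau→3  [deg 2]

Answer: DEADLOCK-FREE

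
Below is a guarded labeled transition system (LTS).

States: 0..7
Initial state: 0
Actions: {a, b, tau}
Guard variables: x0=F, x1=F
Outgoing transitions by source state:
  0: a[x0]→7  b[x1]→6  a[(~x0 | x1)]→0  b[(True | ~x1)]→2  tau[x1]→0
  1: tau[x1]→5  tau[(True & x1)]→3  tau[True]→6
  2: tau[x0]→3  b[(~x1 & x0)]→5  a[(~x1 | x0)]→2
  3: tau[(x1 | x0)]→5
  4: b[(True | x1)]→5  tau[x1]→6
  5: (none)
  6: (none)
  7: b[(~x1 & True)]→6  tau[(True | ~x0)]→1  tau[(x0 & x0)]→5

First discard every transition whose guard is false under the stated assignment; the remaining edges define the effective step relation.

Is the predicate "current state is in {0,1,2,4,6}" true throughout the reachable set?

Answer: INVARIANT HOLDS

Working:
Safe = {0,1,2,4,6}
Reach set: {0,2}
  0: ✓
  2: ✓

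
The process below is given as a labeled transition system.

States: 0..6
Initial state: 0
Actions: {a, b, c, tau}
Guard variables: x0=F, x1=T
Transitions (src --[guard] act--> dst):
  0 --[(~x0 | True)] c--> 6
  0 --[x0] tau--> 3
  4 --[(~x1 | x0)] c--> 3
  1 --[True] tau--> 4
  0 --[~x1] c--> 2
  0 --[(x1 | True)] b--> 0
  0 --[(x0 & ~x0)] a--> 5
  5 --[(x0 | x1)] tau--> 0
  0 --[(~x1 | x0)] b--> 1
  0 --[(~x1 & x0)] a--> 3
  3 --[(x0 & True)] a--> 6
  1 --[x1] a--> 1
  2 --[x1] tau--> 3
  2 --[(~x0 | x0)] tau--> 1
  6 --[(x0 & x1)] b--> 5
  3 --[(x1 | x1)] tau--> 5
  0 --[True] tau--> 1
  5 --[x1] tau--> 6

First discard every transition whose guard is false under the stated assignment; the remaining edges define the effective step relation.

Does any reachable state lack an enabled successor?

Answer: DEADLOCK at state 4

Working:
Reachable = {0,1,4,6}
  0: b→0  c→6  tau→1  [3 out]
  1: a→1  tau→4  [2 out]
  4: ∅  [STUCK]
  6: ∅  [STUCK]
witness 4: tau·tau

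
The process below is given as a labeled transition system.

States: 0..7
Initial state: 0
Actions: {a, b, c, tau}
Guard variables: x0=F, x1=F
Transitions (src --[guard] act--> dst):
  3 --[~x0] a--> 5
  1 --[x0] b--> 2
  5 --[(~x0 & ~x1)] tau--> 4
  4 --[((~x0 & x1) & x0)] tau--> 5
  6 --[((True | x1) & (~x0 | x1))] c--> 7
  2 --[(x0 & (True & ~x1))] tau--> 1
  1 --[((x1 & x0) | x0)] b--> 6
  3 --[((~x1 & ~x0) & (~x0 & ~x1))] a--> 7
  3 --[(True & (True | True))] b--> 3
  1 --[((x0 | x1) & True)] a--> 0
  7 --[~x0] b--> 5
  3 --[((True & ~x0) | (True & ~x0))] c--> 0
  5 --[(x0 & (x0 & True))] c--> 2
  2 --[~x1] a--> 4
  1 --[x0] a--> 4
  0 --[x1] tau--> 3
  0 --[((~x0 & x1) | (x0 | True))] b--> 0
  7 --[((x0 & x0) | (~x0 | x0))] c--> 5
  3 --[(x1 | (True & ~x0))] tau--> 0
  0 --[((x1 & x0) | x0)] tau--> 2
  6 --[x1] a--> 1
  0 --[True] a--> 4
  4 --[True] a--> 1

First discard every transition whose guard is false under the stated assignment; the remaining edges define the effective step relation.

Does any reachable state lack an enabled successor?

Answer: DEADLOCK at state 1

Analysis:
Reach set: {0,1,4}
  0: a→4  b→0  [deg 2]
  1: ∅  [no exit]
  4: a→1  [deg 1]
Path to 1: a·a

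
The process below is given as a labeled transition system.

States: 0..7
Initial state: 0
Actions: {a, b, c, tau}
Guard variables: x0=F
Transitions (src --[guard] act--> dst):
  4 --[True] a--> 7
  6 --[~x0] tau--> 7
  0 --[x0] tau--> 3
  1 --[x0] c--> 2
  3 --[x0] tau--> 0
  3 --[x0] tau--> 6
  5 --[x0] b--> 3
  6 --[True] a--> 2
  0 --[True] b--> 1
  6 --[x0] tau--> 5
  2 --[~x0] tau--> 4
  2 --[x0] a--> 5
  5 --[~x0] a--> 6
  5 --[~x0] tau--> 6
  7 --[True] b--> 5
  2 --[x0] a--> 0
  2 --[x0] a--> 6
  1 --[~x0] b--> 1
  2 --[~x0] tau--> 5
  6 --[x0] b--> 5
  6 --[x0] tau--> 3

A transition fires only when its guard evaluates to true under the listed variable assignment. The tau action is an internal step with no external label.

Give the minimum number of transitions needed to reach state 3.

Breadth-first toward 3:
  depth 0: {0}
  depth 1: {1}
3 never appears.

Answer: UNREACHABLE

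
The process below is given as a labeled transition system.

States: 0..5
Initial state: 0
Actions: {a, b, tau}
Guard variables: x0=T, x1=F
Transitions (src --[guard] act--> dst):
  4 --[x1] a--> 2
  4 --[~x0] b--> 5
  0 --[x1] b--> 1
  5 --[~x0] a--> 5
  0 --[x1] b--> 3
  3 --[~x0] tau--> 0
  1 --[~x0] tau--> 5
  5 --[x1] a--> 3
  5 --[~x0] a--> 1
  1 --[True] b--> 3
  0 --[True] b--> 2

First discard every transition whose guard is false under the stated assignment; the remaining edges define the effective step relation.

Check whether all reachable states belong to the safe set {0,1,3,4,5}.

Answer: INVARIANT VIOLATED at state 2

Trace:
Allowed set {0,1,3,4,5}
R = {0,2}
  0: safe
  2: VIOLATES
witness against invariant: b → 2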